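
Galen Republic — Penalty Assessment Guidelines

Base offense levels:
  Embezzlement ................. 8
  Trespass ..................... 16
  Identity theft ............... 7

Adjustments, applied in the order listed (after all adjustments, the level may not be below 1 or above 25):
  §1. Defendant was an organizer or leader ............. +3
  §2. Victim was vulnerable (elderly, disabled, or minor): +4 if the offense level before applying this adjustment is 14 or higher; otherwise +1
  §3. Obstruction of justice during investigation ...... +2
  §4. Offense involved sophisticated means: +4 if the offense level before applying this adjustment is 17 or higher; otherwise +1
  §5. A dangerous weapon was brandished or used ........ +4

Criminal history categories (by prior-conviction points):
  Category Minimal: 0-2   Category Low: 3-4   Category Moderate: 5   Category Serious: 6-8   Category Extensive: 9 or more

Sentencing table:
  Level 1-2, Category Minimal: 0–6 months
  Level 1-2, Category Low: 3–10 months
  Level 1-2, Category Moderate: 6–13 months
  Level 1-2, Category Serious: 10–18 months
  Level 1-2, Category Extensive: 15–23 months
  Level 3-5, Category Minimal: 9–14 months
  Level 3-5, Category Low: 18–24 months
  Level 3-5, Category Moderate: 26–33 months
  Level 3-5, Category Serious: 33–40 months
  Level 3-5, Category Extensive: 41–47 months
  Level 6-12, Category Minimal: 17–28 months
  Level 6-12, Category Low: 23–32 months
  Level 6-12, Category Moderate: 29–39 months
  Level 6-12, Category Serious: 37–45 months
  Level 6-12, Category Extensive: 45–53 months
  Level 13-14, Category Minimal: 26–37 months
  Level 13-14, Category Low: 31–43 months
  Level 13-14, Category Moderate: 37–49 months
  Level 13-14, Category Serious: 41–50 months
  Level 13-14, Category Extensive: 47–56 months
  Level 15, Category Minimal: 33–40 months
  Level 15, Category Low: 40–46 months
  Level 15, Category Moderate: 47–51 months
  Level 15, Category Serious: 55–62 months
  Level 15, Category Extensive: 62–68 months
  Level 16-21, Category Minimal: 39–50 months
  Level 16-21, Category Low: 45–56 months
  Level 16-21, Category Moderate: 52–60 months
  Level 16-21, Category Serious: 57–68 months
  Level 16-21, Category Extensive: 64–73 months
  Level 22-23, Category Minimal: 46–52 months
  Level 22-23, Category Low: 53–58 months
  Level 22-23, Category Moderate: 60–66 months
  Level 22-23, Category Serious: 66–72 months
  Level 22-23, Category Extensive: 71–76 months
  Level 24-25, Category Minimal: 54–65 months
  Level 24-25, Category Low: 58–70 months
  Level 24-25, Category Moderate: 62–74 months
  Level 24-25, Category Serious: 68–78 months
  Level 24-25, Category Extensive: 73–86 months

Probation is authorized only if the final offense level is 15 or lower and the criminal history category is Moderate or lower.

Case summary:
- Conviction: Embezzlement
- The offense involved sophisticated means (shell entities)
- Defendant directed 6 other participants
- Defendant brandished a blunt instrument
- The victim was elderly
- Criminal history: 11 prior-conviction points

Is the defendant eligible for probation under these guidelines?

Base offense level for embezzlement: 8.
§1 applies: 8 + 3 = 11.
§2 applies (level before this adjustment is 11 < 14, so +1): 11 + 1 = 12.
§3 does not apply.
§4 applies (level before this adjustment is 12 < 17, so +1): 12 + 1 = 13.
§5 applies: 13 + 4 = 17.
Final offense level: 17.
Criminal history: 11 prior points → Category Extensive (9+).
Level 17 falls in the 16-21 band.
Grid: Level 16-21 × Category Extensive = 64-73 months.
Probation check: level 17 > 15 and category Extensive > Moderate → not eligible.

No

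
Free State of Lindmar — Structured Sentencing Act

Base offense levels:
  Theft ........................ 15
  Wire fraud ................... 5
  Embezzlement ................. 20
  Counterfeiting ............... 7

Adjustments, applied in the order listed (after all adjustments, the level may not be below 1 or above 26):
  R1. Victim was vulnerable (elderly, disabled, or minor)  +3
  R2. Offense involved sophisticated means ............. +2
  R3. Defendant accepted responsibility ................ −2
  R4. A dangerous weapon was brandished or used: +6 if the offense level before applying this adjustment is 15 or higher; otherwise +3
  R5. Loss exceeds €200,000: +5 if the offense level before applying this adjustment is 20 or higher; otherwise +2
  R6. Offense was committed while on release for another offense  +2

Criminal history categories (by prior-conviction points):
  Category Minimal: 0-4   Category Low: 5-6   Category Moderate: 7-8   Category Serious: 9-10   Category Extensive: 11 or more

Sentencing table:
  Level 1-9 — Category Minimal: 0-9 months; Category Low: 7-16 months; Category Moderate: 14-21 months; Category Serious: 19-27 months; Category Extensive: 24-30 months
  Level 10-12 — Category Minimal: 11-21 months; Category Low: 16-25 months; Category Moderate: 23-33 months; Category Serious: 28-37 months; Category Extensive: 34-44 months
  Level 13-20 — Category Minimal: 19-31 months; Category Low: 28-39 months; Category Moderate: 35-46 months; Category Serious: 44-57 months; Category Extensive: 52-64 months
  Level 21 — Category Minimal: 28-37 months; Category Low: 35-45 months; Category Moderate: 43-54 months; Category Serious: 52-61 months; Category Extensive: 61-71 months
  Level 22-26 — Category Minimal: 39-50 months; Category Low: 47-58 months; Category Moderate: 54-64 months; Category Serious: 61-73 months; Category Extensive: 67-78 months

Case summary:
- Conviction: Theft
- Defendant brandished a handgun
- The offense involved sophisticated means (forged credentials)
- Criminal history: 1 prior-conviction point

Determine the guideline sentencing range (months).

39-50 months

Base offense level for theft: 15.
R2 applies: 15 + 2 = 17.
R3 does not apply.
R4 applies (level before this adjustment is 17 ≥ 15, so +6): 17 + 6 = 23.
R5 does not apply.
Final offense level: 23.
Criminal history: 1 prior point → Category Minimal (0-4).
Level 23 falls in the 22-26 band.
Grid: Level 22-26 × Category Minimal = 39-50 months.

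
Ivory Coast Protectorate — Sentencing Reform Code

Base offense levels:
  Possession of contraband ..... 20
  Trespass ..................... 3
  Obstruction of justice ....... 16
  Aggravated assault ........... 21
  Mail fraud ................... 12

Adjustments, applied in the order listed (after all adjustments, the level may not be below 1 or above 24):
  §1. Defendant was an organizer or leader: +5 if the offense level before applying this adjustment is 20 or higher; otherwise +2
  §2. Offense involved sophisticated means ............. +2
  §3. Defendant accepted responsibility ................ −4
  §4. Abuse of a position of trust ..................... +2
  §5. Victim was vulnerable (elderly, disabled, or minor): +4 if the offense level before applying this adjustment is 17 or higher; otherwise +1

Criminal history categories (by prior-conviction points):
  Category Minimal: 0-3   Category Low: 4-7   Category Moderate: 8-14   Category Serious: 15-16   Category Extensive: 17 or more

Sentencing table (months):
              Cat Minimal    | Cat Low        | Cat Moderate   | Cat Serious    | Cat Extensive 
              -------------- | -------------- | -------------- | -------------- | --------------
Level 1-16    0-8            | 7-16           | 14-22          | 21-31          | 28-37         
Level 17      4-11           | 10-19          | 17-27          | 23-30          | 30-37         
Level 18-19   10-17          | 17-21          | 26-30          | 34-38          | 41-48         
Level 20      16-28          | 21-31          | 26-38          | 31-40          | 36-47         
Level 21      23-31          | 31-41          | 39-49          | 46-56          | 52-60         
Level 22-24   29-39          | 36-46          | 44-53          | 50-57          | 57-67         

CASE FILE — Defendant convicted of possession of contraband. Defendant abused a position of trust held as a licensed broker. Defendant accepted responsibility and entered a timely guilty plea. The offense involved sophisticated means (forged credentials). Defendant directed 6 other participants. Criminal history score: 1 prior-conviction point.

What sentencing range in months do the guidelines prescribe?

Base offense level for possession of contraband: 20.
§1 applies (level before this adjustment is 20 ≥ 20, so +5): 20 + 5 = 25.
§2 applies: 25 + 2 = 27.
§3 applies: 27 − 4 = 23.
§4 applies: 23 + 2 = 25.
Level 25 exceeds the maximum of 24; capped at 24.
Final offense level: 24.
Criminal history: 1 prior point → Category Minimal (0-3).
Level 24 falls in the 22-24 band.
Grid: Level 22-24 × Category Minimal = 29-39 months.

29-39 months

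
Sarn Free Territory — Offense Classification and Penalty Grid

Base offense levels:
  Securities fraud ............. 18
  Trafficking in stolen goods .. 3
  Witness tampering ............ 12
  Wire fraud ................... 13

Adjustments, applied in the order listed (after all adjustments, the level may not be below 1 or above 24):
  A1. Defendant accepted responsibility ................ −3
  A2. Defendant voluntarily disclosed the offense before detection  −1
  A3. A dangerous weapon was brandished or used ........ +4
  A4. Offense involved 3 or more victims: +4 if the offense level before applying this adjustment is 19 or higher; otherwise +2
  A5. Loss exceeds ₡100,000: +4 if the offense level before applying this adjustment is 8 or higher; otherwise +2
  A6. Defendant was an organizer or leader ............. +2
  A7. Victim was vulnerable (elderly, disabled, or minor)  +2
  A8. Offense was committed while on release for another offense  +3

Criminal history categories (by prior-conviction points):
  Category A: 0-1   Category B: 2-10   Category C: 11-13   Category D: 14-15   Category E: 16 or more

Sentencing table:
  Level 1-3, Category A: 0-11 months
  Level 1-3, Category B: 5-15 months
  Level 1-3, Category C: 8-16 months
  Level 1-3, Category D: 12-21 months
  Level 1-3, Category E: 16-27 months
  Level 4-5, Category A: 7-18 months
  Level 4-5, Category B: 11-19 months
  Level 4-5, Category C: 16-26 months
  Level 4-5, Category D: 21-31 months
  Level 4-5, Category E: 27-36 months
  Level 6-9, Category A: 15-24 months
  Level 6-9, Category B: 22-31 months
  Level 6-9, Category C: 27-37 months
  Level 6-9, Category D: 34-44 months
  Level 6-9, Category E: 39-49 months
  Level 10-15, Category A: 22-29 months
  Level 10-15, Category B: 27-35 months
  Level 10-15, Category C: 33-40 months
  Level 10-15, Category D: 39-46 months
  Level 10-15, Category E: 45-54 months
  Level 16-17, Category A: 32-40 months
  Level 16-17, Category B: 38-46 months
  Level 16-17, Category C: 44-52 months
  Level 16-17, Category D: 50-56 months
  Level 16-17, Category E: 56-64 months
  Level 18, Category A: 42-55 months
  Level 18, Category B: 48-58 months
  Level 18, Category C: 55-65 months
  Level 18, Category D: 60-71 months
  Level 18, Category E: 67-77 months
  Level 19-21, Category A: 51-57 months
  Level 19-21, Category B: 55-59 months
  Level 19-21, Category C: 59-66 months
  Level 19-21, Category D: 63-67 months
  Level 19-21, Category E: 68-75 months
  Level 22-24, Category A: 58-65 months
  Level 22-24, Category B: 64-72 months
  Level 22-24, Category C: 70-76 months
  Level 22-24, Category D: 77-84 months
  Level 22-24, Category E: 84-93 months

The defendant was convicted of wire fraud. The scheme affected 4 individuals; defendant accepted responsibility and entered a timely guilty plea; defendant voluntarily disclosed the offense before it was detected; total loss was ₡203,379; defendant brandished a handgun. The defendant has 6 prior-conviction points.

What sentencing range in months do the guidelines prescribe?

55-59 months

Base offense level for wire fraud: 13.
A1 applies: 13 − 3 = 10.
A2 applies: 10 − 1 = 9.
A3 applies: 9 + 4 = 13.
A4 applies (level before this adjustment is 13 < 19, so +2): 13 + 2 = 15.
A5 applies (level before this adjustment is 15 ≥ 8, so +4): 15 + 4 = 19.
A6 does not apply.
A8 does not apply.
Final offense level: 19.
Criminal history: 6 prior points → Category B (2-10).
Level 19 falls in the 19-21 band.
Grid: Level 19-21 × Category B = 55-59 months.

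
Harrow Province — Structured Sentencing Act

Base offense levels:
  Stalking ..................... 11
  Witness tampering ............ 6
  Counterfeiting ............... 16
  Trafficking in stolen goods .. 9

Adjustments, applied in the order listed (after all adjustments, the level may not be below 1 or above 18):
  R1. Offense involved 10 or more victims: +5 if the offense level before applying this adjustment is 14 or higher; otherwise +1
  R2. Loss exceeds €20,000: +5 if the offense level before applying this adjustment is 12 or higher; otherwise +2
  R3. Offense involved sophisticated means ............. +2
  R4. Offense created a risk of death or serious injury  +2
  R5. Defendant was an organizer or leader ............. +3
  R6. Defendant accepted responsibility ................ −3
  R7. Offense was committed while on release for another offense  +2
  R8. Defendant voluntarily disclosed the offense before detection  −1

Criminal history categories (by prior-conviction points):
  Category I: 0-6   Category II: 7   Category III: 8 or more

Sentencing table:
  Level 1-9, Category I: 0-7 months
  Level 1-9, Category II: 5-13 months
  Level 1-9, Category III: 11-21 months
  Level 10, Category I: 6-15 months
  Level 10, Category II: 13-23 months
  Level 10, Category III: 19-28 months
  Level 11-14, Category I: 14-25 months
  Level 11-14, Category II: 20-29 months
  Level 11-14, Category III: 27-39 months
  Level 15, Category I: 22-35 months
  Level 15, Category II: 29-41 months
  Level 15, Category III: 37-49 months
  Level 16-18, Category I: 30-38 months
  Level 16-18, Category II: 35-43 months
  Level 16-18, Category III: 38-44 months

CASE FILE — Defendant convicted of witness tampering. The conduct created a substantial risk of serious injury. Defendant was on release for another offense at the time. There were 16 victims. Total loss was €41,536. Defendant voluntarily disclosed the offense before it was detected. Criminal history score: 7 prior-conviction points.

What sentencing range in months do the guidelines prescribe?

Base offense level for witness tampering: 6.
R1 applies (level before this adjustment is 6 < 14, so +1): 6 + 1 = 7.
R2 applies (level before this adjustment is 7 < 12, so +2): 7 + 2 = 9.
R3 does not apply.
R4 applies: 9 + 2 = 11.
R7 applies: 11 + 2 = 13.
R8 applies: 13 − 1 = 12.
Final offense level: 12.
Criminal history: 7 prior points → Category II (7).
Level 12 falls in the 11-14 band.
Grid: Level 11-14 × Category II = 20-29 months.

20-29 months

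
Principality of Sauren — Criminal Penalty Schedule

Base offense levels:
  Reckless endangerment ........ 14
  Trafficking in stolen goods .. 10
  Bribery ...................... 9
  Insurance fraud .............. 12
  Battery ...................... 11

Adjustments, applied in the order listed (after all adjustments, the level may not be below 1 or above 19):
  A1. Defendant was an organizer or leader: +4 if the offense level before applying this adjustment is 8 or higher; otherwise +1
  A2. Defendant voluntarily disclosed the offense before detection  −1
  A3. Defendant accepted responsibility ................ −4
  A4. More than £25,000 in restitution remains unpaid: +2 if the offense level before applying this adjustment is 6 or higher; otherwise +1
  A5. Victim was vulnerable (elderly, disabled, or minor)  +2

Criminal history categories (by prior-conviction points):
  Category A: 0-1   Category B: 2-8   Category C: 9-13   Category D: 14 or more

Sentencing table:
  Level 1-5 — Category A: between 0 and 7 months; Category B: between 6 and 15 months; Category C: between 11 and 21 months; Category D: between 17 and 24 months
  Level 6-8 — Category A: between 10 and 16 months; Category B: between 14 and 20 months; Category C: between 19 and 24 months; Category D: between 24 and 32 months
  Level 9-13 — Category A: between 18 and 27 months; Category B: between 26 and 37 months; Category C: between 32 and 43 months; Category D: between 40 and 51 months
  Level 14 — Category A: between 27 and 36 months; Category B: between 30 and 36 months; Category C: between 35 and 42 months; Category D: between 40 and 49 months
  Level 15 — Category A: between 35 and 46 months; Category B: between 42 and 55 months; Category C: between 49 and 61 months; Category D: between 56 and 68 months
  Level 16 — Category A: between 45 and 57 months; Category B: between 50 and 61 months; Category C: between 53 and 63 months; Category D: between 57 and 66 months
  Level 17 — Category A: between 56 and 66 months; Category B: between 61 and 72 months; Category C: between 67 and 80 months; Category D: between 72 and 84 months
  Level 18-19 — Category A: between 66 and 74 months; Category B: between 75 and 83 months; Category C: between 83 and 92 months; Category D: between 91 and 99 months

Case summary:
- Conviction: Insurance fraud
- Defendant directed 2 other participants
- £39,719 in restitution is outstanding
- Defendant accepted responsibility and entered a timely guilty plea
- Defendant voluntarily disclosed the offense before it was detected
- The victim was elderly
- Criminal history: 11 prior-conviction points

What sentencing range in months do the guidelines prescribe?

49-61 months

Base offense level for insurance fraud: 12.
A1 applies (level before this adjustment is 12 ≥ 8, so +4): 12 + 4 = 16.
A2 applies: 16 − 1 = 15.
A3 applies: 15 − 4 = 11.
A4 applies (level before this adjustment is 11 ≥ 6, so +2): 11 + 2 = 13.
A5 applies: 13 + 2 = 15.
Final offense level: 15.
Criminal history: 11 prior points → Category C (9-13).
Level 15 falls in the 15 band.
Grid: Level 15 × Category C = 49-61 months.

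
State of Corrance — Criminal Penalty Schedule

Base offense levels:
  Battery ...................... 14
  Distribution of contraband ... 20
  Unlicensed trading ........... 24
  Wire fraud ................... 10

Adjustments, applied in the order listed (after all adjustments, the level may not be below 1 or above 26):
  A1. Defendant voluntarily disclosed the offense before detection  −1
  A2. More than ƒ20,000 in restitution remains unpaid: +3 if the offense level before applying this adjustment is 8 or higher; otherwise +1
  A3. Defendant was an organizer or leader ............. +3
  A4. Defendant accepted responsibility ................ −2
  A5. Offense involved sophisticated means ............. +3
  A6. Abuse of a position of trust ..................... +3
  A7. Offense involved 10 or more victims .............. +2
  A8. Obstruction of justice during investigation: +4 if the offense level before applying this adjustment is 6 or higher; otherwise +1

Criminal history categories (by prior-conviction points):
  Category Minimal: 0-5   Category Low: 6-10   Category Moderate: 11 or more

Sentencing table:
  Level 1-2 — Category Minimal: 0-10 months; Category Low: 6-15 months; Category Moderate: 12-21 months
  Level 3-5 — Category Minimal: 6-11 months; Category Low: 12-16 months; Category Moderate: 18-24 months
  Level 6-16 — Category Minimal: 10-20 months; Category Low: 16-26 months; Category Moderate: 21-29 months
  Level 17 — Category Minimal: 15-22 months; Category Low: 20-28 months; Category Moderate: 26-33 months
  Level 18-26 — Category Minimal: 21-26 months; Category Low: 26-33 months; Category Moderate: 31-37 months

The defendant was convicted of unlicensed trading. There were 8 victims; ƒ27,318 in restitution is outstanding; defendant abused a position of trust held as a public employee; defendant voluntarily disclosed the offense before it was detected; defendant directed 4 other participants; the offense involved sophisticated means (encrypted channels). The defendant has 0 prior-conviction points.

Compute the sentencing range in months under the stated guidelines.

21-26 months

Base offense level for unlicensed trading: 24.
A1 applies: 24 − 1 = 23.
A2 applies (level before this adjustment is 23 ≥ 8, so +3): 23 + 3 = 26.
A3 applies: 26 + 3 = 29.
A5 applies: 29 + 3 = 32.
A6 applies: 32 + 3 = 35.
A7 does not apply.
Level 35 exceeds the maximum of 26; capped at 26.
Final offense level: 26.
Criminal history: 0 prior points → Category Minimal (0-5).
Level 26 falls in the 18-26 band.
Grid: Level 18-26 × Category Minimal = 21-26 months.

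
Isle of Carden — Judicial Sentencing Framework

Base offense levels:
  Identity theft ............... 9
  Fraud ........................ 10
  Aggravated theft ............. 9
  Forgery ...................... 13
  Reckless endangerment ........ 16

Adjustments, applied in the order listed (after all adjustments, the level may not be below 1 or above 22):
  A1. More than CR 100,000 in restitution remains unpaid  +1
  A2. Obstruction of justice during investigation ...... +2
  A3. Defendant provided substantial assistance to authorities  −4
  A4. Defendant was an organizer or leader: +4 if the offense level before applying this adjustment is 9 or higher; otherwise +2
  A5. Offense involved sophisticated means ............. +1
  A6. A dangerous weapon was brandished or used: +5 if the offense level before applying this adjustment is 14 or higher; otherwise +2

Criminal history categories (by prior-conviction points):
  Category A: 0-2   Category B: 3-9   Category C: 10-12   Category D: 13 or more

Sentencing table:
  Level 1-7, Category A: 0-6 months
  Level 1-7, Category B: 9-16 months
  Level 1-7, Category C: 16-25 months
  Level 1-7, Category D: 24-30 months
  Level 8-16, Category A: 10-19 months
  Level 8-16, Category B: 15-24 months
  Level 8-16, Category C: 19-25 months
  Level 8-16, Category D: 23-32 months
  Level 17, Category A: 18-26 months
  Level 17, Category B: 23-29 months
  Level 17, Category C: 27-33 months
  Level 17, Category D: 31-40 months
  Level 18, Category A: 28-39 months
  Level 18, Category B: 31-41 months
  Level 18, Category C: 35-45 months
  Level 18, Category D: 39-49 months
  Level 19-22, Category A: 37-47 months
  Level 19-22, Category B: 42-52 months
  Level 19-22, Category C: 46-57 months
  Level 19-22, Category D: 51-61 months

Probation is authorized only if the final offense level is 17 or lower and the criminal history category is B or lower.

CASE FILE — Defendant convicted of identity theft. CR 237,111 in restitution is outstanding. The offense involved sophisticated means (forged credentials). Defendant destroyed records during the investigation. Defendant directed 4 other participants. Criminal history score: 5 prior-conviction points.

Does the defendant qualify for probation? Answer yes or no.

Base offense level for identity theft: 9.
A1 applies: 9 + 1 = 10.
A2 applies: 10 + 2 = 12.
A3 does not apply.
A4 applies (level before this adjustment is 12 ≥ 9, so +4): 12 + 4 = 16.
A5 applies: 16 + 1 = 17.
A6 does not apply.
Final offense level: 17.
Criminal history: 5 prior points → Category B (3-9).
Level 17 falls in the 17 band.
Grid: Level 17 × Category B = 23-29 months.
Probation check: level 17 ≤ 17 and category B ≤ B → eligible.

Yes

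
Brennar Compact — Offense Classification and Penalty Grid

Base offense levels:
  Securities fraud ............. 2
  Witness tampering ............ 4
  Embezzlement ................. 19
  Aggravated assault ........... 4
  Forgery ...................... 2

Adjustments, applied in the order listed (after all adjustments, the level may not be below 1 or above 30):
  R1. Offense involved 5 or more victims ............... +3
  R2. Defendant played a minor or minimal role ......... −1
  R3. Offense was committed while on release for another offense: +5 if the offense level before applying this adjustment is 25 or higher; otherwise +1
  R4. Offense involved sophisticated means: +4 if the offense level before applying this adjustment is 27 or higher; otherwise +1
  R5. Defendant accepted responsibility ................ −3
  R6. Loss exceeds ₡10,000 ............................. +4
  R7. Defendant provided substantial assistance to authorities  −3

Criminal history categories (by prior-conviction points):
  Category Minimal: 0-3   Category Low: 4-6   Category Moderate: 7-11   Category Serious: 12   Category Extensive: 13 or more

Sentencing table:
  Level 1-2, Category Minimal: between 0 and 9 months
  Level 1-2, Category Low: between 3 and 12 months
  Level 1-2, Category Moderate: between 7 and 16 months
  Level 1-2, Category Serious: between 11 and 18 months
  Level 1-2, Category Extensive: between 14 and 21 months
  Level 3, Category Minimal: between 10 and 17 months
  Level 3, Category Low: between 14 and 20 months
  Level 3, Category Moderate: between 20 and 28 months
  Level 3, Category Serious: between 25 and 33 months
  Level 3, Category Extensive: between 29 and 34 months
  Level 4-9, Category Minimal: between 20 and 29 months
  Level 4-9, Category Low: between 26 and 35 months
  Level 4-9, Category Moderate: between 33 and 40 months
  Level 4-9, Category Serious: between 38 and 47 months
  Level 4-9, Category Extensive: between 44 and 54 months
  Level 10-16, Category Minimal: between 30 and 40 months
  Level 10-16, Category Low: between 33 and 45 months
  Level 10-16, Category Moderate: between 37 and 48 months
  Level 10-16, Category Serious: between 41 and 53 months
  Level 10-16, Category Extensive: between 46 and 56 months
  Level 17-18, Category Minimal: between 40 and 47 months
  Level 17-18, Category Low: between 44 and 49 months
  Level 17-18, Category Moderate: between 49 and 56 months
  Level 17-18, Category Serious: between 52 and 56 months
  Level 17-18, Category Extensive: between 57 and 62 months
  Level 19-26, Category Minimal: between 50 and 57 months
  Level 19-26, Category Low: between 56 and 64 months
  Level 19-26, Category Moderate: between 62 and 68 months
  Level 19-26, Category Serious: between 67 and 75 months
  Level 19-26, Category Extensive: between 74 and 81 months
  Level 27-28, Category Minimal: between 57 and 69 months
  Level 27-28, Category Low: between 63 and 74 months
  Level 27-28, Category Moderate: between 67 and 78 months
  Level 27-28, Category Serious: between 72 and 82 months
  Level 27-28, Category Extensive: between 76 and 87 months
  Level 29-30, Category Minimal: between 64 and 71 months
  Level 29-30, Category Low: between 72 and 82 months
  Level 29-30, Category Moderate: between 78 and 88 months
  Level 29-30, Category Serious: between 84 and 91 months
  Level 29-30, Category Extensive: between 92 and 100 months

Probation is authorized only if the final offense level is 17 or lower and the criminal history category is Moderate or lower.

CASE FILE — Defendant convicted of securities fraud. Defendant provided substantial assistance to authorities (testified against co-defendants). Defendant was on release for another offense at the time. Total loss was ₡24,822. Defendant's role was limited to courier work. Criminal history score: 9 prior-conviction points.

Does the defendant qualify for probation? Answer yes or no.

Yes

Base offense level for securities fraud: 2.
R1 does not apply.
R2 applies: 2 − 1 = 1.
R3 applies (level before this adjustment is 1 < 25, so +1): 1 + 1 = 2.
R4 does not apply.
R5 does not apply.
R6 applies: 2 + 4 = 6.
R7 applies: 6 − 3 = 3.
Final offense level: 3.
Criminal history: 9 prior points → Category Moderate (7-11).
Level 3 falls in the 3 band.
Grid: Level 3 × Category Moderate = 20-28 months.
Probation check: level 3 ≤ 17 and category Moderate ≤ Moderate → eligible.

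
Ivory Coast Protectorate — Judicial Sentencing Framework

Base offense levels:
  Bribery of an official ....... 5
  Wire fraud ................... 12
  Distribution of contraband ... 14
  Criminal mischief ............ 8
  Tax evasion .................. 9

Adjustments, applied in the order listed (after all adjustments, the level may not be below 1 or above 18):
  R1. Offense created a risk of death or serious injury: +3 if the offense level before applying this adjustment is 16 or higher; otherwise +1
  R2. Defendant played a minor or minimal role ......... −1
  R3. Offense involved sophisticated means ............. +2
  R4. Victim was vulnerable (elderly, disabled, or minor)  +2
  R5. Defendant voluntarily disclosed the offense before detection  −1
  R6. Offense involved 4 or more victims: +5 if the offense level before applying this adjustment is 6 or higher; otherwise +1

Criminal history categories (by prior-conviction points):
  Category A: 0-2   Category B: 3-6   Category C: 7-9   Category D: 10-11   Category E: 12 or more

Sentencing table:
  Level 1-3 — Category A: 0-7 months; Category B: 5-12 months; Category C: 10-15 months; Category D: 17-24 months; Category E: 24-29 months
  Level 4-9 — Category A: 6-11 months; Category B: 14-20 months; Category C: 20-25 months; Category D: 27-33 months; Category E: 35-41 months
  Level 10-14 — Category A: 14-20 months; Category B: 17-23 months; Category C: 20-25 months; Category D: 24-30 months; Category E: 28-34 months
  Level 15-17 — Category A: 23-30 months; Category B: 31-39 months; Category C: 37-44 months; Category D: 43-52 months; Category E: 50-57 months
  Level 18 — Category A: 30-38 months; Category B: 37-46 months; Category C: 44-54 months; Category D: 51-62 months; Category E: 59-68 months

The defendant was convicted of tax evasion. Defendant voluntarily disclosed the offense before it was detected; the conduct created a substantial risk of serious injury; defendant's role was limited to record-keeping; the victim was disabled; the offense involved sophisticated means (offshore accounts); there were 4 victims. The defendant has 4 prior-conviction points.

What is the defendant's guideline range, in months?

Base offense level for tax evasion: 9.
R1 applies (level before this adjustment is 9 < 16, so +1): 9 + 1 = 10.
R2 applies: 10 − 1 = 9.
R3 applies: 9 + 2 = 11.
R4 applies: 11 + 2 = 13.
R5 applies: 13 − 1 = 12.
R6 applies (level before this adjustment is 12 ≥ 6, so +5): 12 + 5 = 17.
Final offense level: 17.
Criminal history: 4 prior points → Category B (3-6).
Level 17 falls in the 15-17 band.
Grid: Level 15-17 × Category B = 31-39 months.

31-39 months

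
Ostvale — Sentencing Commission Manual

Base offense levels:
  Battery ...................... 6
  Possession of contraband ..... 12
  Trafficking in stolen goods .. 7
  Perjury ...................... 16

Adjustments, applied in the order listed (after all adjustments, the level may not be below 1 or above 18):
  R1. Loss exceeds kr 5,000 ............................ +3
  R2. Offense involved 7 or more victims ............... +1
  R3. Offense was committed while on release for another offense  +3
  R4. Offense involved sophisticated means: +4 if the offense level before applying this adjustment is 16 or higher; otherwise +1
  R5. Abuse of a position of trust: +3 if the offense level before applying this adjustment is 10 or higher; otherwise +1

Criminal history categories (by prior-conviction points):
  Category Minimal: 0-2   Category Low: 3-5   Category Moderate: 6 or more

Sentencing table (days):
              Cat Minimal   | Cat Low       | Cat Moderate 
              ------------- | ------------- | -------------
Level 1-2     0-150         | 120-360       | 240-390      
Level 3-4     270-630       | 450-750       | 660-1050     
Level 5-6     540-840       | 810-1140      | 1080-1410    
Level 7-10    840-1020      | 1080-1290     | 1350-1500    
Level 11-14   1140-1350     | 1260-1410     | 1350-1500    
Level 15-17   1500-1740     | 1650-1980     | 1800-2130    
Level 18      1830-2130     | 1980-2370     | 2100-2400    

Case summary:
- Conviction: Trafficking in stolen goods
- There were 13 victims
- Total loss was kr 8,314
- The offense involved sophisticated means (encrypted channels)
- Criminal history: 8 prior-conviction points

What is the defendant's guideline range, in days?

1350-1500 days

Base offense level for trafficking in stolen goods: 7.
R1 applies: 7 + 3 = 10.
R2 applies: 10 + 1 = 11.
R4 applies (level before this adjustment is 11 < 16, so +1): 11 + 1 = 12.
R5 does not apply.
Final offense level: 12.
Criminal history: 8 prior points → Category Moderate (6+).
Level 12 falls in the 11-14 band.
Grid: Level 11-14 × Category Moderate = 1350-1500 days.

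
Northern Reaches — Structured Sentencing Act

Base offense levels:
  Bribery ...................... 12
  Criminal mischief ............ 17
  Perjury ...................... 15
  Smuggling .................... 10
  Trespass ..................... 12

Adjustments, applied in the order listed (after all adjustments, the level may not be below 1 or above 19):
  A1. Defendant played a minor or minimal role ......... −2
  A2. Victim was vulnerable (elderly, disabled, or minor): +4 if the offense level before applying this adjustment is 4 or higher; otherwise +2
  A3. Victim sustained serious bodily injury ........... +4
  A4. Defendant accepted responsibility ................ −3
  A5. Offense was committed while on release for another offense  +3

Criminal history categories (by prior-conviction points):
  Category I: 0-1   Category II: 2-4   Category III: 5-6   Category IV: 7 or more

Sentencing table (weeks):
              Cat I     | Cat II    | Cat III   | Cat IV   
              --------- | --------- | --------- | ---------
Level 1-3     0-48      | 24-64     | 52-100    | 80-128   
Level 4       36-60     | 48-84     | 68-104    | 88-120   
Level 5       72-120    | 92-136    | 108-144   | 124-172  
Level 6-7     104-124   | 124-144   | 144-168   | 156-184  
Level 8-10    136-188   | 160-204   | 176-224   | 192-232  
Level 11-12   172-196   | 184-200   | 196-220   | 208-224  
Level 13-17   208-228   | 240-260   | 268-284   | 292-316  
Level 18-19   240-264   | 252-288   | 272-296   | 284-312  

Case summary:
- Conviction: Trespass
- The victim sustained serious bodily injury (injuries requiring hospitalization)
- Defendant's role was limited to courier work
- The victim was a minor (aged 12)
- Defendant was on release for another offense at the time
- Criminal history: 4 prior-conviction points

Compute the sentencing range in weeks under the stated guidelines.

Base offense level for trespass: 12.
A1 applies: 12 − 2 = 10.
A2 applies (level before this adjustment is 10 ≥ 4, so +4): 10 + 4 = 14.
A3 applies: 14 + 4 = 18.
A5 applies: 18 + 3 = 21.
Level 21 exceeds the maximum of 19; capped at 19.
Final offense level: 19.
Criminal history: 4 prior points → Category II (2-4).
Level 19 falls in the 18-19 band.
Grid: Level 18-19 × Category II = 252-288 weeks.

252-288 weeks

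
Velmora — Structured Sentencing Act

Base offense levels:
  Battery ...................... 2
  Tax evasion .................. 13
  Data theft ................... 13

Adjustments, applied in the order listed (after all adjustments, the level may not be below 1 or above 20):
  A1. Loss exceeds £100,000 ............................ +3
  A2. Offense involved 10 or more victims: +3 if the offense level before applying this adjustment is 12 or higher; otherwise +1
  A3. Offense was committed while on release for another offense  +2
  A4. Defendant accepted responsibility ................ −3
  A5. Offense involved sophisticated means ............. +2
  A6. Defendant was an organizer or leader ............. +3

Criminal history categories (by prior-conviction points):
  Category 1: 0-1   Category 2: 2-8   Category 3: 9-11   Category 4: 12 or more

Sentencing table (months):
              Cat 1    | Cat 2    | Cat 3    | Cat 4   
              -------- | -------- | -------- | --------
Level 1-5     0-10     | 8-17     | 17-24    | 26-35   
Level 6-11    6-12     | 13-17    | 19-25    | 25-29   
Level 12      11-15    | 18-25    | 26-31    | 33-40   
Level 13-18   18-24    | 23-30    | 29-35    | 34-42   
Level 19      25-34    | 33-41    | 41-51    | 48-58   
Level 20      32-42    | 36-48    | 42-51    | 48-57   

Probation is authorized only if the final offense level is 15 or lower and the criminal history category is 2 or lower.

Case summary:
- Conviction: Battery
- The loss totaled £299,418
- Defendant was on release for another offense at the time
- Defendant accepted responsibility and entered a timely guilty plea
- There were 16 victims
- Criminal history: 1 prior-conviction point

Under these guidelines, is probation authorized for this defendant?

Base offense level for battery: 2.
A1 applies: 2 + 3 = 5.
A2 applies (level before this adjustment is 5 < 12, so +1): 5 + 1 = 6.
A3 applies: 6 + 2 = 8.
A4 applies: 8 − 3 = 5.
A5 does not apply.
A6 does not apply.
Final offense level: 5.
Criminal history: 1 prior point → Category 1 (0-1).
Level 5 falls in the 1-5 band.
Grid: Level 1-5 × Category 1 = 0-10 months.
Probation check: level 5 ≤ 15 and category 1 ≤ 2 → eligible.

Yes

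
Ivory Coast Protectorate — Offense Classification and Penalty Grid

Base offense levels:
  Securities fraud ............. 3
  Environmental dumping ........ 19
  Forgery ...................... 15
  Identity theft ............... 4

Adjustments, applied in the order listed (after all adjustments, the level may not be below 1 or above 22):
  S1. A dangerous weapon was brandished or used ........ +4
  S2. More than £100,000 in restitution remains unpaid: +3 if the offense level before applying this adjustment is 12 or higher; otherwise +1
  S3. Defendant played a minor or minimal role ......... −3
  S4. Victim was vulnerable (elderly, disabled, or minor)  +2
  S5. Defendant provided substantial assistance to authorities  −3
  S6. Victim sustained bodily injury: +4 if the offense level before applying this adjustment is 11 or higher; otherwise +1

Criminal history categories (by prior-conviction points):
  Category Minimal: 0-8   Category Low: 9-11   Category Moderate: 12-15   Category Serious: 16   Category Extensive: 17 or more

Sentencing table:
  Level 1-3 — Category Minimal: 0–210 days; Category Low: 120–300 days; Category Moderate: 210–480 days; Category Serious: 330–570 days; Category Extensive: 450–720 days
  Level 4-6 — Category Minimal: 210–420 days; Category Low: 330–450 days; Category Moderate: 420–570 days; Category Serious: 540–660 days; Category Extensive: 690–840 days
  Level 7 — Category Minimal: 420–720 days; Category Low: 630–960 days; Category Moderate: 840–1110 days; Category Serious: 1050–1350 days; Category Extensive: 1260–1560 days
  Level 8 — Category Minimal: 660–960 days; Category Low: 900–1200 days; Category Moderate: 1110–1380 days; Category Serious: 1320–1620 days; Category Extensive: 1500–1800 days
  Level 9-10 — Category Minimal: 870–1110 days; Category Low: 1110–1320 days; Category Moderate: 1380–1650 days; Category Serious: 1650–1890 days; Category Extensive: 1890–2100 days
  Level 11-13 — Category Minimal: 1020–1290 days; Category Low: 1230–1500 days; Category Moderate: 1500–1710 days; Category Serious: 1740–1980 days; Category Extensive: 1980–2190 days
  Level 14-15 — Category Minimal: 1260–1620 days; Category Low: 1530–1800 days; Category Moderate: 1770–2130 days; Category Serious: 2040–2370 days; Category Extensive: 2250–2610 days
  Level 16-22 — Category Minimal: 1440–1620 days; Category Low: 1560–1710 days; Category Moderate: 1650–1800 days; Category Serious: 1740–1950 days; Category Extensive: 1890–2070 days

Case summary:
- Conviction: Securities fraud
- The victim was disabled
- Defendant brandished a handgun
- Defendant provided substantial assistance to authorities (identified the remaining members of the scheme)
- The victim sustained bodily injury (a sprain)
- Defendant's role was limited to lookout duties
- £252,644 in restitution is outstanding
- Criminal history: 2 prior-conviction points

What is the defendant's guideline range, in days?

210-420 days

Base offense level for securities fraud: 3.
S1 applies: 3 + 4 = 7.
S2 applies (level before this adjustment is 7 < 12, so +1): 7 + 1 = 8.
S3 applies: 8 − 3 = 5.
S4 applies: 5 + 2 = 7.
S5 applies: 7 − 3 = 4.
S6 applies (level before this adjustment is 4 < 11, so +1): 4 + 1 = 5.
Final offense level: 5.
Criminal history: 2 prior points → Category Minimal (0-8).
Level 5 falls in the 4-6 band.
Grid: Level 4-6 × Category Minimal = 210-420 days.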